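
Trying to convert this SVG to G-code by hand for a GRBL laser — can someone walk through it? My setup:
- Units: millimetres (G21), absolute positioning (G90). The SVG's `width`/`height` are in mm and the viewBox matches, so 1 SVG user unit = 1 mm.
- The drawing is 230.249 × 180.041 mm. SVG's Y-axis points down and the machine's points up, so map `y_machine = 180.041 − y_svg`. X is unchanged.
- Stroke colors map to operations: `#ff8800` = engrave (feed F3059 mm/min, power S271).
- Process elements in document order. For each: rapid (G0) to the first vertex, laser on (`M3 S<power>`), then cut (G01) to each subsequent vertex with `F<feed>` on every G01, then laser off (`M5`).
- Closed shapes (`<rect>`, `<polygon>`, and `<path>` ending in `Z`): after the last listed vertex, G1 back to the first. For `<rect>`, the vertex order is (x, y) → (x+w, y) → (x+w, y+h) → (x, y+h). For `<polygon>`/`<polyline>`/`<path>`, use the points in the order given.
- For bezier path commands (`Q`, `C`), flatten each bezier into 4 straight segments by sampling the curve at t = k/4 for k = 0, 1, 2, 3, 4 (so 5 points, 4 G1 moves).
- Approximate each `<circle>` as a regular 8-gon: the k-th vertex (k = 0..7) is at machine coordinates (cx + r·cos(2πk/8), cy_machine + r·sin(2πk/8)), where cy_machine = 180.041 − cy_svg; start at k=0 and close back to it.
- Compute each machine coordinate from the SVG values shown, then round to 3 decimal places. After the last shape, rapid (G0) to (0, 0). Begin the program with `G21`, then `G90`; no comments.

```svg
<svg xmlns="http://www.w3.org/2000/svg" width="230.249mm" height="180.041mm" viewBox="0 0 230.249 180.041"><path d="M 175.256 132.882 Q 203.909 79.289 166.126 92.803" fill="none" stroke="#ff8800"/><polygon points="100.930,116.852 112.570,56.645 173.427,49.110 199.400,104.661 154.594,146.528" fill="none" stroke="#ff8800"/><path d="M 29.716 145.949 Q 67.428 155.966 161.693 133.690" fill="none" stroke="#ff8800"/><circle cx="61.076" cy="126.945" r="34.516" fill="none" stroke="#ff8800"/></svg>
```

G21
G90
G0 X175.256 Y47.159
M3 S271
G01 X185.430 Y69.761 F3059
G01 X187.300 Y83.975 F3059
G01 X180.865 Y89.801 F3059
G01 X166.126 Y87.238 F3059
M5
G0 X100.930 Y63.189
M3 S271
G01 X112.570 Y123.396 F3059
G01 X173.427 Y130.931 F3059
G01 X199.400 Y75.380 F3059
G01 X154.594 Y33.513 F3059
G01 X100.930 Y63.189 F3059
M5
G0 X29.716 Y34.092
M3 S271
G01 X52.107 Y31.102 F3059
G01 X81.566 Y32.148 F3059
G01 X118.095 Y37.231 F3059
G01 X161.693 Y46.351 F3059
M5
G0 X95.592 Y53.096
M3 S271
G01 X85.482 Y77.502 F3059
G01 X61.076 Y87.612 F3059
G01 X36.670 Y77.502 F3059
G01 X26.560 Y53.096 F3059
G01 X36.670 Y28.690 F3059
G01 X61.076 Y18.580 F3059
G01 X85.482 Y28.690 F3059
G01 X95.592 Y53.096 F3059
M5
G0 X0.000 Y0.000

Since the viewBox matches the mm dimensions, user units are millimetres directly. The only transform is the Y-flip y_m = 180.041 − y_svg.

Shape 1 is a quadratic bezier drawn with `<path>`. Its stroke #ff8800 means engrave at S271, F3059. After flipping Y the toolpath is (175.256,47.159) → (185.430,69.761) → (187.300,83.975) → (180.865,89.801) → (166.126,87.238).

Shape 2 is a regular polygon drawn with `<polygon>`. Its stroke #ff8800 means engrave at S271, F3059. After flipping Y the toolpath is (100.930,63.189) → (112.570,123.396) → (173.427,130.931) → (199.400,75.380) → (154.594,33.513) → (100.930,63.189), returning to the start.

Shape 3 is a quadratic bezier drawn with `<path>`. Its stroke #ff8800 means engrave at S271, F3059. After flipping Y the toolpath is (29.716,34.092) → (52.107,31.102) → (81.566,32.148) → (118.095,37.231) → (161.693,46.351).

Shape 4 is a circle drawn with `<circle>`. Its stroke #ff8800 means engrave at S271, F3059. After flipping Y the toolpath is (95.592,53.096) → (85.482,77.502) → (61.076,87.612) → (36.670,77.502) → (26.560,53.096) → (36.670,28.690) → (61.076,18.580) → (85.482,28.690) → (95.592,53.096), returning to the start.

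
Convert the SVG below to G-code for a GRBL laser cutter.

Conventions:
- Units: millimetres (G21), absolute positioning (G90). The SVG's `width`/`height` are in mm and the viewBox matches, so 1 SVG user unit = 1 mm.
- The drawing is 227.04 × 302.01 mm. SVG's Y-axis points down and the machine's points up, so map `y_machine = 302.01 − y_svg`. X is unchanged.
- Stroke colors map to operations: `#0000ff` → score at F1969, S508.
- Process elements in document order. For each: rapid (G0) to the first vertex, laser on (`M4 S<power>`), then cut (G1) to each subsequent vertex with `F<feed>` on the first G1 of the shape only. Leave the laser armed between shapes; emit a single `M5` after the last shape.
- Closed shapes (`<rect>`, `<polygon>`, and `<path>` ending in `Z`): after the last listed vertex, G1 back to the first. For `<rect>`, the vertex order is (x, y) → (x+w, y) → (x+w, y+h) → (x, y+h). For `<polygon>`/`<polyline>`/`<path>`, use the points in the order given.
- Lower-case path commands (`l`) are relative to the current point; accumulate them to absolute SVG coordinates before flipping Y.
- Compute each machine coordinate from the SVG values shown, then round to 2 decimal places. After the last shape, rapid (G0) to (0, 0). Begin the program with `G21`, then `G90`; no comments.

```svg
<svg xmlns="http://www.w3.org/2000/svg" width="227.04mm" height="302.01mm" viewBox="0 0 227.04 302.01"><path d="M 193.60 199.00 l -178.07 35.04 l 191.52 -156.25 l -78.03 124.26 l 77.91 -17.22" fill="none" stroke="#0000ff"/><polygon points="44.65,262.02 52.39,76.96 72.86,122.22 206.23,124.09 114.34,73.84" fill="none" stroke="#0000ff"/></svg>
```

Since the viewBox matches the mm dimensions, user units are millimetres directly. The only transform is the Y-flip y_m = 302.01 − y_svg.

Shape 1 is a open polyline drawn with `<path>`. Its stroke #0000ff means score at S508, F1969. After flipping Y the toolpath is (193.60,103.01) → (15.53,67.97) → (207.05,224.22) → (129.02,99.96) → (206.93,117.18).

Shape 2 is a closed polygon drawn with `<polygon>`. Its stroke #0000ff means score at S508, F1969. After flipping Y the toolpath is (44.65,39.99) → (52.39,225.05) → (72.86,179.79) → (206.23,177.92) → (114.34,228.17) → (44.65,39.99), returning to the start.

G21
G90
G0 X193.60 Y103.01
M4 S508
G1 X15.53 Y67.97 F1969
G1 X207.05 Y224.22
G1 X129.02 Y99.96
G1 X206.93 Y117.18
G0 X44.65 Y39.99
M4 S508
G1 X52.39 Y225.05 F1969
G1 X72.86 Y179.79
G1 X206.23 Y177.92
G1 X114.34 Y228.17
G1 X44.65 Y39.99
M5
G0 X0.00 Y0.00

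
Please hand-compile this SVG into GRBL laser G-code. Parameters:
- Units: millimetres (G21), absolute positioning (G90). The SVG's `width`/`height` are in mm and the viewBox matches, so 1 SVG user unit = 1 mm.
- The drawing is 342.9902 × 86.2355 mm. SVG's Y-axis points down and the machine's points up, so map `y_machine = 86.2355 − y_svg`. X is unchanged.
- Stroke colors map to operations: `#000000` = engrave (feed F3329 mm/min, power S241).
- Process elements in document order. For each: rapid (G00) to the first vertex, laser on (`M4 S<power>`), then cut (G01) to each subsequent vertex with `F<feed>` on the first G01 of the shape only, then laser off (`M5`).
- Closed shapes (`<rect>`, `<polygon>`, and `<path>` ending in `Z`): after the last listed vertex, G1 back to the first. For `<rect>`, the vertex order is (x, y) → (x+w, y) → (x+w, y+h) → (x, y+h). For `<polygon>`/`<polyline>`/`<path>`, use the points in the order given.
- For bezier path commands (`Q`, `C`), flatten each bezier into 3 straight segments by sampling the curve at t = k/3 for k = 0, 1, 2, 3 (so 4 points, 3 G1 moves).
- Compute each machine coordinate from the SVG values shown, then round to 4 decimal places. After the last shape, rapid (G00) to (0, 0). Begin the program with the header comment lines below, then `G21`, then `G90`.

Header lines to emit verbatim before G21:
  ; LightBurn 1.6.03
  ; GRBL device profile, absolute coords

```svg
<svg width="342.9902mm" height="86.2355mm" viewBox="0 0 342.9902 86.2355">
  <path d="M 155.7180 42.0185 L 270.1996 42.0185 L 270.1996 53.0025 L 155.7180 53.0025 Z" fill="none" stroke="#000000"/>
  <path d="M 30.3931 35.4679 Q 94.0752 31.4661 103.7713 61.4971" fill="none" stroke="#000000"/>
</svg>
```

Since the viewBox matches the mm dimensions, user units are millimetres directly. The only transform is the Y-flip y_m = 86.2355 − y_svg.

Shape 1 is a rectangle drawn with `<path>`. Its stroke #000000 means engrave at S241, F3329. After flipping Y the toolpath is (155.7180,44.2170) → (270.1996,44.2170) → (270.1996,33.2330) → (155.7180,33.2330) → (155.7180,44.2170), returning to the start.

Shape 2 is a quadratic bezier drawn with `<path>`. Its stroke #000000 means engrave at S241, F3329. After flipping Y the toolpath is (30.3931,50.7676) → (66.8494,49.6540) → (91.3088,40.9776) → (103.7713,24.7384).

; LightBurn 1.6.03
; GRBL device profile, absolute coords
G21
G90
G00 X155.7180 Y44.2170
M4 S241
G01 X270.1996 Y44.2170 F3329
G01 X270.1996 Y33.2330
G01 X155.7180 Y33.2330
G01 X155.7180 Y44.2170
M5
G00 X30.3931 Y50.7676
M4 S241
G01 X66.8494 Y49.6540 F3329
G01 X91.3088 Y40.9776
G01 X103.7713 Y24.7384
M5
G00 X0.0000 Y0.0000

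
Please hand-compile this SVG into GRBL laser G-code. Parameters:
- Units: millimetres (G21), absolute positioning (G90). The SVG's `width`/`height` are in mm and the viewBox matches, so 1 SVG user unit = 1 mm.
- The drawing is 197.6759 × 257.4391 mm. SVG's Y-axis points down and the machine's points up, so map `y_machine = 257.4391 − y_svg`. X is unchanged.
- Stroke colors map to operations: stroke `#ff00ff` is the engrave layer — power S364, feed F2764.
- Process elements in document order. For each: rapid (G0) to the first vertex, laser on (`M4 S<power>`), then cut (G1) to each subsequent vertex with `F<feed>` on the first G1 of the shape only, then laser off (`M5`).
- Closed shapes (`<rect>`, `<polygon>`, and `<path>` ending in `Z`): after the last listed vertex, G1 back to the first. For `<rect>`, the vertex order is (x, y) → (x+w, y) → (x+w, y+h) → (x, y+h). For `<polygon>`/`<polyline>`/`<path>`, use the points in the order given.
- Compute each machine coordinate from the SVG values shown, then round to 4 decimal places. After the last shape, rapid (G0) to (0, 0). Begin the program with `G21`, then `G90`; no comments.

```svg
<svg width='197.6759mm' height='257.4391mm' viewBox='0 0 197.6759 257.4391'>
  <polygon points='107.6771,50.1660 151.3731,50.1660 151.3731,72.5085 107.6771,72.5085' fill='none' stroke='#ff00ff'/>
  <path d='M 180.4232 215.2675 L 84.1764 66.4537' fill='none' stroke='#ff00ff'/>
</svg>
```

1 u = 1 mm; y_m = 257.4391 − y.

[1] `<polygon>` rectangle, #ff00ff→engrave S364 F2764: (107.6771,207.2731) → (151.3731,207.2731) → (151.3731,184.9306) → (107.6771,184.9306) → (107.6771,207.2731) (closed)

[2] `<path>` line segment, #ff00ff→engrave S364 F2764: (180.4232,42.1716) → (84.1764,190.9854)

G21
G90
G0 X107.6771 Y207.2731
M4 S364
G1 X151.3731 Y207.2731 F2764
G1 X151.3731 Y184.9306
G1 X107.6771 Y184.9306
G1 X107.6771 Y207.2731
M5
G0 X180.4232 Y42.1716
M4 S364
G1 X84.1764 Y190.9854 F2764
M5
G0 X0.0000 Y0.0000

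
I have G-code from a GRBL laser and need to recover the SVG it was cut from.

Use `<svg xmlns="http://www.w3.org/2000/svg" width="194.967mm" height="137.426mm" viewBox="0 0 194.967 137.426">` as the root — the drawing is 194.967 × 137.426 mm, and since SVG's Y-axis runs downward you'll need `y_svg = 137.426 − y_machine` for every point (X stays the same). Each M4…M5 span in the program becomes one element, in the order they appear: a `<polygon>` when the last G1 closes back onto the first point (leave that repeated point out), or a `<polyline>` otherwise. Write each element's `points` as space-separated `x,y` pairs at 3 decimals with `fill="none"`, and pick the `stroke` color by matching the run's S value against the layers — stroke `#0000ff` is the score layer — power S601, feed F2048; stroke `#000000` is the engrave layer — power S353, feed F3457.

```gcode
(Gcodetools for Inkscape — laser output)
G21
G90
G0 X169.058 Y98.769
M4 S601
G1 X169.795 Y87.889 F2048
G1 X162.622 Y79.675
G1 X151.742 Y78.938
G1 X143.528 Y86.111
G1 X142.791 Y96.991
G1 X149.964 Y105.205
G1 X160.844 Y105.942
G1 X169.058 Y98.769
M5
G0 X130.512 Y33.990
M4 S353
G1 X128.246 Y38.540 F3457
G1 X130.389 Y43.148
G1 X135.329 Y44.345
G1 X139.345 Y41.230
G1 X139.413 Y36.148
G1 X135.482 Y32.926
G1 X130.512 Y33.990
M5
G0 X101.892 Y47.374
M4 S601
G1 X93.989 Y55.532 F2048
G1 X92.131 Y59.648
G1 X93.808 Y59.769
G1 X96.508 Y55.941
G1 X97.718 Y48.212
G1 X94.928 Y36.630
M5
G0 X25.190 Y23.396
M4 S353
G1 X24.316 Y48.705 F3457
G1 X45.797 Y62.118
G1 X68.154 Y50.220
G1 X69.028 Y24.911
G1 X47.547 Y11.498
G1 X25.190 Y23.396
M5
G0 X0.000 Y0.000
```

<svg xmlns="http://www.w3.org/2000/svg" width="194.967mm" height="137.426mm" viewBox="0 0 194.967 137.426">
  <polygon points="169.058,38.657 169.795,49.537 162.622,57.751 151.742,58.488 143.528,51.315 142.791,40.435 149.964,32.221 160.844,31.484" fill="none" stroke="#0000ff"/>
  <polygon points="130.512,103.436 128.246,98.886 130.389,94.278 135.329,93.081 139.345,96.196 139.413,101.278 135.482,104.500" fill="none" stroke="#000000"/>
  <polyline points="101.892,90.052 93.989,81.894 92.131,77.778 93.808,77.657 96.508,81.485 97.718,89.214 94.928,100.796" fill="none" stroke="#0000ff"/>
  <polygon points="25.190,114.030 24.316,88.721 45.797,75.308 68.154,87.206 69.028,112.515 47.547,125.928" fill="none" stroke="#000000"/>
</svg>

Each laser-on run becomes one SVG element. Flip Y back into SVG space with y_svg = 137.426 − y_machine.

Run 1: power S601 maps to stroke `#0000ff` (score). The run returns to its start, so emit a `<polygon>` with points (Y-flipped): 169.058,38.657 169.795,49.537 162.622,57.751 151.742,58.488 143.528,51.315 142.791,40.435 149.964,32.221 160.844,31.484.

Run 2: the run's S353 means `#000000` (engrave). The run returns to its start, so emit a `<polygon>` with points (Y-flipped): 130.512,103.436 128.246,98.886 130.389,94.278 135.329,93.081 139.345,96.196 139.413,101.278 135.482,104.500.

Run 3: the run's S601 means `#0000ff` (score). The run is open, so emit a `<polyline>` with points (Y-flipped): 101.892,90.052 93.989,81.894 92.131,77.778 93.808,77.657 96.508,81.485 97.718,89.214 94.928,100.796.

Run 4: power S353 maps to stroke `#000000` (engrave). The run returns to its start, so emit a `<polygon>` with points (Y-flipped): 25.190,114.030 24.316,88.721 45.797,75.308 68.154,87.206 69.028,112.515 47.547,125.928.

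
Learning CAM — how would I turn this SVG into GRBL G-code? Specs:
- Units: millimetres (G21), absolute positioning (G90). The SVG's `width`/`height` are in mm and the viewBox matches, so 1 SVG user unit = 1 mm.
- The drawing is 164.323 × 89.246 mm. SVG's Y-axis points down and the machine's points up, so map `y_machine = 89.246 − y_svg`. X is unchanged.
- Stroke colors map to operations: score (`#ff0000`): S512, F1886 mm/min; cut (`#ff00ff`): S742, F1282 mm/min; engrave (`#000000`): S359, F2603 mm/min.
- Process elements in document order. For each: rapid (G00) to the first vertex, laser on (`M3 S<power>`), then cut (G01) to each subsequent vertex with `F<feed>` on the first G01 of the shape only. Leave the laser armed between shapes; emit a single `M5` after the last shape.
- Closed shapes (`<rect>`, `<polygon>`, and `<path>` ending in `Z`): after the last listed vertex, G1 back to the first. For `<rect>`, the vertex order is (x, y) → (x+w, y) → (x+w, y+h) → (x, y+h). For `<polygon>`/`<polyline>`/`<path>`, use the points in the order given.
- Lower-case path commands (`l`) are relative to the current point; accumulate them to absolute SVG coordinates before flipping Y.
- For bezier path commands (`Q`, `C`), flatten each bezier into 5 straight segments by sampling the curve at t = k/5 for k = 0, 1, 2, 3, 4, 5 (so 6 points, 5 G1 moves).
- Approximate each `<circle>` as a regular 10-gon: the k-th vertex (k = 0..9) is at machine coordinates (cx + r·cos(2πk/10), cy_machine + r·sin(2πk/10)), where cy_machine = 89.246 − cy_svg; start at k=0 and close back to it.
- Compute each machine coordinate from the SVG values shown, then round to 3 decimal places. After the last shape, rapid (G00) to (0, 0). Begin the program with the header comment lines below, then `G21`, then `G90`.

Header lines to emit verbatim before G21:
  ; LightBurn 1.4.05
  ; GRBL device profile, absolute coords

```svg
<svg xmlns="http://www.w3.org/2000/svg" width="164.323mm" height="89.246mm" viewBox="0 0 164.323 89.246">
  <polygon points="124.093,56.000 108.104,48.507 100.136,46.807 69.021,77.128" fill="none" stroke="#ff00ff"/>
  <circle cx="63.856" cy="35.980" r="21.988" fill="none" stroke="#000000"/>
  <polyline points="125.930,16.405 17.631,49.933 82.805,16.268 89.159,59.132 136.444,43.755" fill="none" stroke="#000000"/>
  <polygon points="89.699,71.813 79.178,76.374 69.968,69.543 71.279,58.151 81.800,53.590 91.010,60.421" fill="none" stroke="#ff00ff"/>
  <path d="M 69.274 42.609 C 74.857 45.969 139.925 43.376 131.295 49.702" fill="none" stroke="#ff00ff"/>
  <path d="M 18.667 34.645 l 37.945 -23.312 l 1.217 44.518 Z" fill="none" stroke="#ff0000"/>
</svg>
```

viewBox `0 0 164.323 89.246` with mm width/height → 1 unit = 1 mm. Flip: y_m = 89.246 − y_svg.

**Shape 1** — `<polygon>` closed polygon, stroke `#ff00ff` → cut (S742, F1282). Machine vertices: (124.093,33.246) → (108.104,40.739) → (100.136,42.439) → (69.021,12.118) → (124.093,33.246). Closed: final G1 returns to the first vertex.

**Shape 2** — `<circle>` circle, stroke `#000000` → engrave (S359, F2603). Machine vertices: (85.844,53.266) → (81.645,66.190) → (70.651,74.178) → (57.061,74.178) → (46.067,66.190) → (41.868,53.266) → (46.067,40.342) → (57.061,32.354) → (70.651,32.354) → (81.645,40.342) → (85.844,53.266). Closed: final G1 returns to the first vertex.

**Shape 3** — `<polyline>` open polyline, stroke `#000000` → engrave (S359, F2603). Machine vertices: (125.930,72.841) → (17.631,39.313) → (82.805,72.978) → (89.159,30.114) → (136.444,45.491). Open path.

**Shape 4** — `<polygon>` regular polygon, stroke `#ff00ff` → cut (S742, F1282). Machine vertices: (89.699,17.433) → (79.178,12.872) → (69.968,19.703) → (71.279,31.095) → (81.800,35.656) → (91.010,28.825) → (89.699,17.433). Closed: final G1 returns to the first vertex.

**Shape 5** — `<path>` cubic bezier, stroke `#ff00ff` → cut (S742, F1282). Control points (SVG): P0=(69.274,42.609), P1=(74.857,45.969), P2=(139.925,43.376), P3=(131.295,49.702); sampled at t=k/5. Machine vertices: (69.274,46.637) → (78.697,45.216) → (96.003,44.511) → (114.800,43.806) → (128.695,42.388) → (131.295,39.544). Open path.

**Shape 6** — `<path>` regular polygon, stroke `#ff0000` → score (S512, F1886). Machine vertices: (18.667,54.601) → (56.612,77.913) → (57.829,33.395) → (18.667,54.601). Closed: final G1 returns to the first vertex.

; LightBurn 1.4.05
; GRBL device profile, absolute coords
G21
G90
G00 X124.093 Y33.246
M3 S742
G01 X108.104 Y40.739 F1282
G01 X100.136 Y42.439
G01 X69.021 Y12.118
G01 X124.093 Y33.246
G00 X85.844 Y53.266
M3 S359
G01 X81.645 Y66.190 F2603
G01 X70.651 Y74.178
G01 X57.061 Y74.178
G01 X46.067 Y66.190
G01 X41.868 Y53.266
G01 X46.067 Y40.342
G01 X57.061 Y32.354
G01 X70.651 Y32.354
G01 X81.645 Y40.342
G01 X85.844 Y53.266
G00 X125.930 Y72.841
M3 S359
G01 X17.631 Y39.313 F2603
G01 X82.805 Y72.978
G01 X89.159 Y30.114
G01 X136.444 Y45.491
G00 X89.699 Y17.433
M3 S742
G01 X79.178 Y12.872 F1282
G01 X69.968 Y19.703
G01 X71.279 Y31.095
G01 X81.800 Y35.656
G01 X91.010 Y28.825
G01 X89.699 Y17.433
G00 X69.274 Y46.637
M3 S742
G01 X78.697 Y45.216 F1282
G01 X96.003 Y44.511
G01 X114.800 Y43.806
G01 X128.695 Y42.388
G01 X131.295 Y39.544
G00 X18.667 Y54.601
M3 S512
G01 X56.612 Y77.913 F1886
G01 X57.829 Y33.395
G01 X18.667 Y54.601
M5
G00 X0.000 Y0.000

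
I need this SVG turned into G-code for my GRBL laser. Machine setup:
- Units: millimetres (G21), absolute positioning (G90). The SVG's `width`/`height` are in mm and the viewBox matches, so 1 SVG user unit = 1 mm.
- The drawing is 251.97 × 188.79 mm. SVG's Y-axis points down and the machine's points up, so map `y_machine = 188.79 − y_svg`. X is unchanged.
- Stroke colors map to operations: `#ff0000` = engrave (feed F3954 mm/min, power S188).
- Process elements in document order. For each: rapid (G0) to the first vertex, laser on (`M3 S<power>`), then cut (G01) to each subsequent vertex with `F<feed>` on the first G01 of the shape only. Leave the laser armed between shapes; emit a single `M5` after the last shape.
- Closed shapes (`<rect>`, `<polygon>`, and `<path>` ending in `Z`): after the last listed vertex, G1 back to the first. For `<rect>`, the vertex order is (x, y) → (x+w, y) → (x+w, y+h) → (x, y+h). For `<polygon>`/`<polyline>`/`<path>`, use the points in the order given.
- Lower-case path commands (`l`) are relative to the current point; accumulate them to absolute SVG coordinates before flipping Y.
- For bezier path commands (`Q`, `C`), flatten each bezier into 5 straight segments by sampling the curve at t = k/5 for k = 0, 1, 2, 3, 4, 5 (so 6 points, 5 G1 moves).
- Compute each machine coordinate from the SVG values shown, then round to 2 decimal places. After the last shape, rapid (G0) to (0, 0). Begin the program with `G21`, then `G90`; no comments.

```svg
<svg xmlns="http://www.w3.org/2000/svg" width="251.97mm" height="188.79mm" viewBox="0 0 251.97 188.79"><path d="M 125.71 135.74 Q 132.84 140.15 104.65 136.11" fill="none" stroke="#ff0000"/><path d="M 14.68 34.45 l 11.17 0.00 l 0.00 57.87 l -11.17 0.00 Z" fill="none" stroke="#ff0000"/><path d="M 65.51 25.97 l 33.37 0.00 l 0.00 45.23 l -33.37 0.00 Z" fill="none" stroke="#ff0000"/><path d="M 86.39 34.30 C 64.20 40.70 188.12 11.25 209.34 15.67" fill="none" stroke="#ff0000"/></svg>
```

1 u = 1 mm; y_m = 188.79 − y.

[1] `<path>` quadratic bezier, #ff0000→engrave S188 F3954: (125.71,53.05) → (127.15,51.62) → (125.76,50.87) → (121.55,50.80) → (114.51,51.40) → (104.65,52.68)

[2] `<path>` rectangle, #ff0000→engrave S188 F3954: (14.68,154.34) → (25.85,154.34) → (25.85,96.47) → (14.68,96.47) → (14.68,154.34) (closed)

[3] `<path>` rectangle, #ff0000→engrave S188 F3954: (65.51,162.82) → (98.88,162.82) → (98.88,117.59) → (65.51,117.59) → (65.51,162.82) (closed)

[4] `<path>` cubic bezier, #ff0000→engrave S188 F3954: (86.39,154.49) → (88.62,154.39) → (113.97,159.56) → (150.50,166.63) → (186.27,172.27) → (209.34,173.12)

G21
G90
G0 X125.71 Y53.05
M3 S188
G01 X127.15 Y51.62 F3954
G01 X125.76 Y50.87
G01 X121.55 Y50.80
G01 X114.51 Y51.40
G01 X104.65 Y52.68
G0 X14.68 Y154.34
M3 S188
G01 X25.85 Y154.34 F3954
G01 X25.85 Y96.47
G01 X14.68 Y96.47
G01 X14.68 Y154.34
G0 X65.51 Y162.82
M3 S188
G01 X98.88 Y162.82 F3954
G01 X98.88 Y117.59
G01 X65.51 Y117.59
G01 X65.51 Y162.82
G0 X86.39 Y154.49
M3 S188
G01 X88.62 Y154.39 F3954
G01 X113.97 Y159.56
G01 X150.50 Y166.63
G01 X186.27 Y172.27
G01 X209.34 Y173.12
M5
G0 X0.00 Y0.00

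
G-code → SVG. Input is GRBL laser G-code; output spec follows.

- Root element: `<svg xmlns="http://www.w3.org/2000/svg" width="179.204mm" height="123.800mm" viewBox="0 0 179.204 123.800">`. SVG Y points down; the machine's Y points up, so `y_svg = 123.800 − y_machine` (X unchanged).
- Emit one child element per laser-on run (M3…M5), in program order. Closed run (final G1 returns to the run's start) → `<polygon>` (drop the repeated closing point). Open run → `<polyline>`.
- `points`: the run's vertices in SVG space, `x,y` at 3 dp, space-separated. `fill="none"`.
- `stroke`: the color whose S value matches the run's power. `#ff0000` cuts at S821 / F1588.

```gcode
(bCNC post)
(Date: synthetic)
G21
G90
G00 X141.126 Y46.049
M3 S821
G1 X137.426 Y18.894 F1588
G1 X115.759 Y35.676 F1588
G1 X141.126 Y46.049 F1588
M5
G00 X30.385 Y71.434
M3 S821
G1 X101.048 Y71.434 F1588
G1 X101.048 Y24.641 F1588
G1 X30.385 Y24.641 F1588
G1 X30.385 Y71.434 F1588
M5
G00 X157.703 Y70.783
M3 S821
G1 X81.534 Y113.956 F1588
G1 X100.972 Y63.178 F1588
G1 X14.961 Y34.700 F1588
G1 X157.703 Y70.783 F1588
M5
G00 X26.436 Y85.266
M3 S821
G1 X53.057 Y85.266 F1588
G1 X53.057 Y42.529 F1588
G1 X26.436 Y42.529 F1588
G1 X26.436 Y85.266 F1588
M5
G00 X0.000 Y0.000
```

Each laser-on run becomes one SVG element. Flip Y back into SVG space with y_svg = 123.800 − y_machine. Every run uses S821, so all elements get stroke `#ff0000` (cut).

Run 1: The run returns to its start, so emit a `<polygon>` with points (Y-flipped): 141.126,77.751 137.426,104.906 115.759,88.124.

Run 2: The run returns to its start, so emit a `<polygon>` with points (Y-flipped): 30.385,52.366 101.048,52.366 101.048,99.159 30.385,99.159.

Run 3: The run returns to its start, so emit a `<polygon>` with points (Y-flipped): 157.703,53.017 81.534,9.844 100.972,60.622 14.961,89.100.

Run 4: The run returns to its start, so emit a `<polygon>` with points (Y-flipped): 26.436,38.534 53.057,38.534 53.057,81.271 26.436,81.271.

<svg xmlns="http://www.w3.org/2000/svg" width="179.204mm" height="123.800mm" viewBox="0 0 179.204 123.800">
  <polygon points="141.126,77.751 137.426,104.906 115.759,88.124" fill="none" stroke="#ff0000"/>
  <polygon points="30.385,52.366 101.048,52.366 101.048,99.159 30.385,99.159" fill="none" stroke="#ff0000"/>
  <polygon points="157.703,53.017 81.534,9.844 100.972,60.622 14.961,89.100" fill="none" stroke="#ff0000"/>
  <polygon points="26.436,38.534 53.057,38.534 53.057,81.271 26.436,81.271" fill="none" stroke="#ff0000"/>
</svg>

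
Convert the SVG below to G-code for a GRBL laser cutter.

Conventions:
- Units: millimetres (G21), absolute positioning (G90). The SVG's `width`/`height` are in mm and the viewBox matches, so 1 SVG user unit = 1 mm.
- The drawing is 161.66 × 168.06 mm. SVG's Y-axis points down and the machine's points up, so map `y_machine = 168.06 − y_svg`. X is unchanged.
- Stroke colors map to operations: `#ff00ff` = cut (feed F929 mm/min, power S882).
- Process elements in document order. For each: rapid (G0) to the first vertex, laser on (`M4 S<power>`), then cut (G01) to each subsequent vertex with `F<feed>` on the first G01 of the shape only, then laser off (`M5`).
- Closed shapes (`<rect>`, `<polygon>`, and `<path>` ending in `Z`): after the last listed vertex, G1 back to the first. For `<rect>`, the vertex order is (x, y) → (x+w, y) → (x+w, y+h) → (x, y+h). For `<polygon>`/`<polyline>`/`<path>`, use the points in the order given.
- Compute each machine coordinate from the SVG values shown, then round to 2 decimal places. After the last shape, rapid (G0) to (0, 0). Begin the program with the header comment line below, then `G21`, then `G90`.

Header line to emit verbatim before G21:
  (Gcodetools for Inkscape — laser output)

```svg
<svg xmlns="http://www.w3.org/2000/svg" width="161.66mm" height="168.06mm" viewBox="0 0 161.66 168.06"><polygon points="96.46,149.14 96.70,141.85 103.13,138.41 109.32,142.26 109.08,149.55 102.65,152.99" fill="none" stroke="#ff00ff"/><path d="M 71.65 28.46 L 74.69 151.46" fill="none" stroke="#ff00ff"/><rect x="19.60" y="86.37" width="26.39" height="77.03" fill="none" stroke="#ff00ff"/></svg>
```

(Gcodetools for Inkscape — laser output)
G21
G90
G0 X96.46 Y18.92
M4 S882
G01 X96.70 Y26.21 F929
G01 X103.13 Y29.65
G01 X109.32 Y25.80
G01 X109.08 Y18.51
G01 X102.65 Y15.07
G01 X96.46 Y18.92
M5
G0 X71.65 Y139.60
M4 S882
G01 X74.69 Y16.60 F929
M5
G0 X19.60 Y81.69
M4 S882
G01 X45.99 Y81.69 F929
G01 X45.99 Y4.66
G01 X19.60 Y4.66
G01 X19.60 Y81.69
M5
G0 X0.00 Y0.00

Since the viewBox matches the mm dimensions, user units are millimetres directly. The only transform is the Y-flip y_m = 168.06 − y_svg.

Shape 1 is a regular polygon drawn with `<polygon>`. Its stroke #ff00ff means cut at S882, F929. After flipping Y the toolpath is (96.46,18.92) → (96.70,26.21) → (103.13,29.65) → (109.32,25.80) → (109.08,18.51) → (102.65,15.07) → (96.46,18.92), returning to the start.

Shape 2 is a line segment drawn with `<path>`. Its stroke #ff00ff means cut at S882, F929. After flipping Y the toolpath is (71.65,139.60) → (74.69,16.60).

Shape 3 is a rectangle drawn with `<rect>`. Its stroke #ff00ff means cut at S882, F929. After flipping Y the toolpath is (19.60,81.69) → (45.99,81.69) → (45.99,4.66) → (19.60,4.66) → (19.60,81.69), returning to the start.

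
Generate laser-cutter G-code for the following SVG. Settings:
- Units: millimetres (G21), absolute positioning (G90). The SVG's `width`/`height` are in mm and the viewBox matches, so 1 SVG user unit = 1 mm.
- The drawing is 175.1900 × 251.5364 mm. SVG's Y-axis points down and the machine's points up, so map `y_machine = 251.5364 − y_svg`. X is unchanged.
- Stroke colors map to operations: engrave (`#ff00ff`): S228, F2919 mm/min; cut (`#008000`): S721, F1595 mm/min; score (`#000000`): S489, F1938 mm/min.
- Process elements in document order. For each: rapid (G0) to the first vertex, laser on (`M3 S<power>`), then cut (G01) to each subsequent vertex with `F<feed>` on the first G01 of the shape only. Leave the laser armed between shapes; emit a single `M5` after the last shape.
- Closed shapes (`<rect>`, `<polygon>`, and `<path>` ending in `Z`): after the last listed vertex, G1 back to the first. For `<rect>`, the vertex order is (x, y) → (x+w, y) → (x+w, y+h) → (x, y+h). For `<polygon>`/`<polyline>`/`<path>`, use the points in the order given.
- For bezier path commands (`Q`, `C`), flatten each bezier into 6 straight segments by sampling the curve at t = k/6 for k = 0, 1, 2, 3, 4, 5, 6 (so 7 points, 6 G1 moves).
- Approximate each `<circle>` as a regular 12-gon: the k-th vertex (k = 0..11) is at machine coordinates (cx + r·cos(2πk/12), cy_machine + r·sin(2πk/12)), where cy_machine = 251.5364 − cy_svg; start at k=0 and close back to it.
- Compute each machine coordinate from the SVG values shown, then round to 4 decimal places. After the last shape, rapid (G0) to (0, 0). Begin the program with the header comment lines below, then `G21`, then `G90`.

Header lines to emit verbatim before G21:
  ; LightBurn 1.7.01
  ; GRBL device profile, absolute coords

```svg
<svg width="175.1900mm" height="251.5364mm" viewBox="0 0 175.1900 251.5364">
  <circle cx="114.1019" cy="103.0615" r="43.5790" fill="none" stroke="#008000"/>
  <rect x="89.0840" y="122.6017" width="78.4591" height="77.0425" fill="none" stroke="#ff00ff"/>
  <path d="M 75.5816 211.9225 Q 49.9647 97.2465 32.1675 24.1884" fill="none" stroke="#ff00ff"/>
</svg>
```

; LightBurn 1.7.01
; GRBL device profile, absolute coords
G21
G90
G0 X157.6809 Y148.4749
M3 S721
G01 X151.8424 Y170.2644 F1595
G01 X135.8914 Y186.2154
G01 X114.1019 Y192.0539
G01 X92.3124 Y186.2154
G01 X76.3614 Y170.2644
G01 X70.5229 Y148.4749
G01 X76.3614 Y126.6854
G01 X92.3124 Y110.7344
G01 X114.1019 Y104.8959
G01 X135.8914 Y110.7344
G01 X151.8424 Y126.6854
G01 X157.6809 Y148.4749
G0 X89.0840 Y128.9347
M3 S228
G01 X167.5431 Y128.9347 F2919
G01 X167.5431 Y51.8922
G01 X89.0840 Y51.8922
G01 X89.0840 Y128.9347
G0 X75.5816 Y39.6139
M3 S228
G01 X67.2598 Y76.6832 F2919
G01 X59.3725 Y111.4404
G01 X51.9196 Y143.8854
G01 X44.9012 Y174.0184
G01 X38.3171 Y201.8392
G01 X32.1675 Y227.3480
M5
G0 X0.0000 Y0.0000

1 u = 1 mm; y_m = 251.5364 − y.

[1] `<circle>` circle, #008000→cut S721 F1595: (157.6809,148.4749) → (151.8424,170.2644) → (135.8914,186.2154) → (114.1019,192.0539) → (92.3124,186.2154) → (76.3614,170.2644) → (70.5229,148.4749) → (76.3614,126.6854) → (92.3124,110.7344) → (114.1019,104.8959) → (135.8914,110.7344) → (151.8424,126.6854) → (157.6809,148.4749) (closed)

[2] `<rect>` rectangle, #ff00ff→engrave S228 F2919: (89.0840,128.9347) → (167.5431,128.9347) → (167.5431,51.8922) → (89.0840,51.8922) → (89.0840,128.9347) (closed)

[3] `<path>` quadratic bezier, #ff00ff→engrave S228 F2919: (75.5816,39.6139) → (67.2598,76.6832) → (59.3725,111.4404) → (51.9196,143.8854) → (44.9012,174.0184) → (38.3171,201.8392) → (32.1675,227.3480)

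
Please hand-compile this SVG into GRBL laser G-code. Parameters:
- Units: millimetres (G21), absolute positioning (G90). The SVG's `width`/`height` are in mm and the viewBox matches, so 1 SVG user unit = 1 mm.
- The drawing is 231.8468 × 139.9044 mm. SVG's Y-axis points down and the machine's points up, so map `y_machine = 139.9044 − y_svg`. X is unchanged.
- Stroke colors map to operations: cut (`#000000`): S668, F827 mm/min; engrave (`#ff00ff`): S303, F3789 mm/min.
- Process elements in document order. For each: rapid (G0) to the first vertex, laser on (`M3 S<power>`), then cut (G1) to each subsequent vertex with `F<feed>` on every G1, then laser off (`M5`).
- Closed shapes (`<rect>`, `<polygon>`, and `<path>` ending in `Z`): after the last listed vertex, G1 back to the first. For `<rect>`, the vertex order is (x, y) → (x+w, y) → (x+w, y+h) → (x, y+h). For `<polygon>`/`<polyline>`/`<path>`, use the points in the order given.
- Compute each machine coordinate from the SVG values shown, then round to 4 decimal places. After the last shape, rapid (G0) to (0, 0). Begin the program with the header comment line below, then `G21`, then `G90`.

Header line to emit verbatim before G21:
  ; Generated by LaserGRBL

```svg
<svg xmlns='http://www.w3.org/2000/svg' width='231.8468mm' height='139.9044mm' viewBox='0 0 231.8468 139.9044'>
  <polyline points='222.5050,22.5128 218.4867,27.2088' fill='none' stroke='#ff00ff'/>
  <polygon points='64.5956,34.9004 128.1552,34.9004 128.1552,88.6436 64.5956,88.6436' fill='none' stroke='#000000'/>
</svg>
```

; Generated by LaserGRBL
G21
G90
G0 X222.5050 Y117.3916
M3 S303
G1 X218.4867 Y112.6956 F3789
M5
G0 X64.5956 Y105.0040
M3 S668
G1 X128.1552 Y105.0040 F827
G1 X128.1552 Y51.2608 F827
G1 X64.5956 Y51.2608 F827
G1 X64.5956 Y105.0040 F827
M5
G0 X0.0000 Y0.0000

viewBox `0 0 231.8468 139.9044` with mm width/height → 1 unit = 1 mm. Flip: y_m = 139.9044 − y_svg.

**Shape 1** — `<polyline>` line segment, stroke `#ff00ff` → engrave (S303, F3789). Machine vertices: (222.5050,117.3916) → (218.4867,112.6956). Open path.

**Shape 2** — `<polygon>` rectangle, stroke `#000000` → cut (S668, F827). Machine vertices: (64.5956,105.0040) → (128.1552,105.0040) → (128.1552,51.2608) → (64.5956,51.2608) → (64.5956,105.0040). Closed: final G1 returns to the first vertex.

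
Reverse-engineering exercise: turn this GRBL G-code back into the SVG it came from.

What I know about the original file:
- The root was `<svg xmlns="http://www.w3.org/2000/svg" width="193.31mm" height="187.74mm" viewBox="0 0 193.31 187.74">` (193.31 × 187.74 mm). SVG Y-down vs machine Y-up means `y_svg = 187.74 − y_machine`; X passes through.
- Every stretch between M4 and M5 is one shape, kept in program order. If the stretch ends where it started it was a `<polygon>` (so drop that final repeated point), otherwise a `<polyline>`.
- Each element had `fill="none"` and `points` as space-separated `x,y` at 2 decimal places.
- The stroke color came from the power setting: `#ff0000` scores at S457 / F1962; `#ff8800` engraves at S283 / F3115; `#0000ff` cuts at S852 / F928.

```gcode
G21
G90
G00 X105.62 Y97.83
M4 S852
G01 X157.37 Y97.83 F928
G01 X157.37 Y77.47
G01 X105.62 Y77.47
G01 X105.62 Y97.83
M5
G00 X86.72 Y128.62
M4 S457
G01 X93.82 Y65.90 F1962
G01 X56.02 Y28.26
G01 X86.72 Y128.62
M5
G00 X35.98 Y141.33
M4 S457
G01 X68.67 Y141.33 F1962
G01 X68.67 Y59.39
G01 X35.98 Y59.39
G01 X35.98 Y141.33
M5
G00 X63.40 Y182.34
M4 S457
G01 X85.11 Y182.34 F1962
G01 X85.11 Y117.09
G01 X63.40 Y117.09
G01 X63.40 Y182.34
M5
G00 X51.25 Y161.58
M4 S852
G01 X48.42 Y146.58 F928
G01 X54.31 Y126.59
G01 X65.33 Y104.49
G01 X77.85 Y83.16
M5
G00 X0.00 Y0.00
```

<svg xmlns="http://www.w3.org/2000/svg" width="193.31mm" height="187.74mm" viewBox="0 0 193.31 187.74">
  <polygon points="105.62,89.91 157.37,89.91 157.37,110.27 105.62,110.27" fill="none" stroke="#0000ff"/>
  <polygon points="86.72,59.12 93.82,121.84 56.02,159.48" fill="none" stroke="#ff0000"/>
  <polygon points="35.98,46.41 68.67,46.41 68.67,128.35 35.98,128.35" fill="none" stroke="#ff0000"/>
  <polygon points="63.40,5.40 85.11,5.40 85.11,70.65 63.40,70.65" fill="none" stroke="#ff0000"/>
  <polyline points="51.25,26.16 48.42,41.16 54.31,61.15 65.33,83.25 77.85,104.58" fill="none" stroke="#0000ff"/>
</svg>

Machine Y-up, SVG Y-down with viewBox height 187.74, so y_svg = 187.74 − y_machine; X carries over.

Run 1: the run's S852 means `#0000ff` (cut). The run returns to its start, so emit a `<polygon>` with points (Y-flipped): 105.62,89.91 157.37,89.91 157.37,110.27 105.62,110.27.

Run 2: power S457 maps to stroke `#ff0000` (score). The run returns to its start, so emit a `<polygon>` with points (Y-flipped): 86.72,59.12 93.82,121.84 56.02,159.48.

Run 3: S457 ⇒ score layer `#ff0000`. The run returns to its start, so emit a `<polygon>` with points (Y-flipped): 35.98,46.41 68.67,46.41 68.67,128.35 35.98,128.35.

Run 4: the run's S457 means `#ff0000` (score). The run returns to its start, so emit a `<polygon>` with points (Y-flipped): 63.40,5.40 85.11,5.40 85.11,70.65 63.40,70.65.

Run 5: the run's S852 means `#0000ff` (cut). The run is open, so emit a `<polyline>` with points (Y-flipped): 51.25,26.16 48.42,41.16 54.31,61.15 65.33,83.25 77.85,104.58.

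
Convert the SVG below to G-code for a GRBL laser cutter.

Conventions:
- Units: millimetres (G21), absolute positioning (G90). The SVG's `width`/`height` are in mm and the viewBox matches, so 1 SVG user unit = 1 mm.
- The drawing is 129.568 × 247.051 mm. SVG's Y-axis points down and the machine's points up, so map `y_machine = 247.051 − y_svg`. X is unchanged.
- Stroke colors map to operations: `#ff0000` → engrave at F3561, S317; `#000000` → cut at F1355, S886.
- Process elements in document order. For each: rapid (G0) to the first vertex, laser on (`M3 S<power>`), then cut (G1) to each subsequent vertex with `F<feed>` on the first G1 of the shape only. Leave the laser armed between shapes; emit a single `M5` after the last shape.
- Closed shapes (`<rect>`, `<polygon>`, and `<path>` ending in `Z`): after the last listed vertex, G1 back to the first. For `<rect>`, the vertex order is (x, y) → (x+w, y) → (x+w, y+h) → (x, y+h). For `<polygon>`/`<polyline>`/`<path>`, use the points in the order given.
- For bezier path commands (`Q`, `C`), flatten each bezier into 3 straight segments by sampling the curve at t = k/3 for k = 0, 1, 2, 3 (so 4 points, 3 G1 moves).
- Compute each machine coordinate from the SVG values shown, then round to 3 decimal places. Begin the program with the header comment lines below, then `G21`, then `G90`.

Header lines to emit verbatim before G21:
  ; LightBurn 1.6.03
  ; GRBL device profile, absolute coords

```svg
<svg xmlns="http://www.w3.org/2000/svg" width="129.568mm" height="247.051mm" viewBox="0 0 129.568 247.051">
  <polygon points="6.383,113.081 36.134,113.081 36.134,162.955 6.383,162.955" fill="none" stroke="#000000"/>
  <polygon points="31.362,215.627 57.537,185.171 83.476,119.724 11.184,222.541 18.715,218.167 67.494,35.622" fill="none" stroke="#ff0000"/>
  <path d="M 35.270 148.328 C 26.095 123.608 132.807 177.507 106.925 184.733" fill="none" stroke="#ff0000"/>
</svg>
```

1 u = 1 mm; y_m = 247.051 − y.

[1] `<polygon>` rectangle, #000000→cut S886 F1355: (6.383,133.970) → (36.134,133.970) → (36.134,84.096) → (6.383,84.096) → (6.383,133.970) (closed)

[2] `<polygon>` closed polygon, #ff0000→engrave S317 F3561: (31.362,31.424) → (57.537,61.880) → (83.476,127.327) → (11.184,24.510) → (18.715,28.884) → (67.494,211.429) → (31.362,31.424) (closed)

[3] `<path>` cubic bezier, #ff0000→engrave S317 F3561: (35.270,98.723) → (55.521,101.877) → (97.812,80.461) → (106.925,62.318)

; LightBurn 1.6.03
; GRBL device profile, absolute coords
G21
G90
G0 X6.383 Y133.970
M3 S886
G1 X36.134 Y133.970 F1355
G1 X36.134 Y84.096
G1 X6.383 Y84.096
G1 X6.383 Y133.970
G0 X31.362 Y31.424
M3 S317
G1 X57.537 Y61.880 F3561
G1 X83.476 Y127.327
G1 X11.184 Y24.510
G1 X18.715 Y28.884
G1 X67.494 Y211.429
G1 X31.362 Y31.424
G0 X35.270 Y98.723
M3 S317
G1 X55.521 Y101.877 F3561
G1 X97.812 Y80.461
G1 X106.925 Y62.318
M5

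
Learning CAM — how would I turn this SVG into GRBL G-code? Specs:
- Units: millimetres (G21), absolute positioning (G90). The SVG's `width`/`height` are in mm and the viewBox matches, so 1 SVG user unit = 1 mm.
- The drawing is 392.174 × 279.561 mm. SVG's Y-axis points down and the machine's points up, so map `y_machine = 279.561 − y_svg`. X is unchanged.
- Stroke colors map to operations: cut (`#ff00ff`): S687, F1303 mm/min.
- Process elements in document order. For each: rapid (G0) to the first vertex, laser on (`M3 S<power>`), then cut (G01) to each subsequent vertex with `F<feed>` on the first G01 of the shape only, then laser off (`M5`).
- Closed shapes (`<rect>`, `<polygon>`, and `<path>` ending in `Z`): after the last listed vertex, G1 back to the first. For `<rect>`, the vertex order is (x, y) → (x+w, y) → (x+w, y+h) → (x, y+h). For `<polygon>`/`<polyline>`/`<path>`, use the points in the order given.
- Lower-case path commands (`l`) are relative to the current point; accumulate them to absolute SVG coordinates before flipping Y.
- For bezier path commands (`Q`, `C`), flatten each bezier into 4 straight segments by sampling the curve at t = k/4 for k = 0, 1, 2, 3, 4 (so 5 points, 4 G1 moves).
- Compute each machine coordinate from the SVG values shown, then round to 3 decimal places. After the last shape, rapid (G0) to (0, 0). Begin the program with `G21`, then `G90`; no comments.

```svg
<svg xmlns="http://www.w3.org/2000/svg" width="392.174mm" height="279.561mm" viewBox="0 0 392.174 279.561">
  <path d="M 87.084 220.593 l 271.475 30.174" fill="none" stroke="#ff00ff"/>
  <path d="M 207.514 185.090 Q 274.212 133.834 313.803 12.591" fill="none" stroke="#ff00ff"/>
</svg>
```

G21
G90
G0 X87.084 Y58.968
M3 S687
G01 X358.559 Y28.794 F1303
M5
G0 X207.514 Y94.471
M3 S687
G01 X239.169 Y124.473 F1303
G01 X267.435 Y163.224
G01 X292.313 Y210.723
G01 X313.803 Y266.970
M5
G0 X0.000 Y0.000

1 u = 1 mm; y_m = 279.561 − y.

[1] `<path>` line segment, #ff00ff→cut S687 F1303: (87.084,58.968) → (358.559,28.794)

[2] `<path>` quadratic bezier, #ff00ff→cut S687 F1303: (207.514,94.471) → (239.169,124.473) → (267.435,163.224) → (292.313,210.723) → (313.803,266.970)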